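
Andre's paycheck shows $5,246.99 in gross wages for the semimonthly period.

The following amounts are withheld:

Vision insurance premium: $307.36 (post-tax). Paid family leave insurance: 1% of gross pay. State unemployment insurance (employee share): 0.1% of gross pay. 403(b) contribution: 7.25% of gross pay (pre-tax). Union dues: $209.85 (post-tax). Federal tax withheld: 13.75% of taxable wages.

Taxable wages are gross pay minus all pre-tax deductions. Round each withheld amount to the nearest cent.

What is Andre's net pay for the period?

$3,622.50

403(b) contribution: $5,246.99 × 0.0725 = $380.41
Taxable wages = $5,246.99 − $380.41 = $4,866.58
Federal tax withheld: $4,866.58 × 0.1375 = $669.15
Paid family leave insurance: $5,246.99 × 0.01 = $52.47
State unemployment insurance (employee share): $5,246.99 × 0.001 = $5.25
Union dues: $209.85
Vision insurance premium: $307.36
Total deductions = $380.41 + $669.15 + $52.47 + $5.25 + $209.85 + $307.36 = $1,624.49
Net pay = $5,246.99 − $1,624.49 = $3,622.50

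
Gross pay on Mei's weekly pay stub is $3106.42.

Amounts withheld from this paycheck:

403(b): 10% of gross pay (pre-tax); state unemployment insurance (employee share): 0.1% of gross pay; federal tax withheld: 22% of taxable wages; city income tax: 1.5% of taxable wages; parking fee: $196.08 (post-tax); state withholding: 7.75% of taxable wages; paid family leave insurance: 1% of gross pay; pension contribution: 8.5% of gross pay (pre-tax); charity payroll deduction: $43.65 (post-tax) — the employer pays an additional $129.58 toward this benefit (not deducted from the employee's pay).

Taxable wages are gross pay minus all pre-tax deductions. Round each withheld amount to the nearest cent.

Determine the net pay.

Pension contribution: $3106.42 × 0.085 = $264.05
403(b): $3106.42 × 0.1 = $310.64
Pre-tax total = $264.05 + $310.64 = $574.69
Taxable wages = $3106.42 − $574.69 = $2531.73
State withholding: $2531.73 × 0.0775 = $196.21
City income tax: $2531.73 × 0.015 = $37.98
Federal tax withheld: $2531.73 × 0.22 = $556.98
State unemployment insurance (employee share): $3106.42 × 0.001 = $3.11
Paid family leave insurance: $3106.42 × 0.01 = $31.06
Charity payroll deduction: $43.65
Parking fee: $196.08
(Employer's $129.58 toward charity payroll deduction is not withheld from the employee.)
Total deductions = $264.05 + $310.64 + $196.21 + $37.98 + $556.98 + $3.11 + $31.06 + $43.65 + $196.08 = $1639.76
Net pay = $3106.42 − $1639.76 = $1466.66

$1466.66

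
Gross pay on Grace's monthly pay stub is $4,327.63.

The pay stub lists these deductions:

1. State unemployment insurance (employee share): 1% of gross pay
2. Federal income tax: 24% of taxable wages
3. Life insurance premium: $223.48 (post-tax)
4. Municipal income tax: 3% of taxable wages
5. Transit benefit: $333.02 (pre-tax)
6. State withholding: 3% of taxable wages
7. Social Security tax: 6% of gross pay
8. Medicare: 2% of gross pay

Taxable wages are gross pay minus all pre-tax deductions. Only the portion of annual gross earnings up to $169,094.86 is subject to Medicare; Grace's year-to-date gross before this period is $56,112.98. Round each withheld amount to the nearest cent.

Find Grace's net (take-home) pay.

$2,183.25

Transit benefit: $333.02
Taxable wages = $4,327.63 − $333.02 = $3,994.61
Federal income tax: $3,994.61 × 0.24 = $958.71
State withholding: $3,994.61 × 0.03 = $119.84
Municipal income tax: $3,994.61 × 0.03 = $119.84
Medicare: cap not yet reached, full $4,327.63 is subject → $4,327.63 × 0.02 = $86.55
Social Security tax: $4,327.63 × 0.06 = $259.66
State unemployment insurance (employee share): $4,327.63 × 0.01 = $43.28
Life insurance premium: $223.48
Total deductions = $333.02 + $958.71 + $119.84 + $119.84 + $86.55 + $259.66 + $43.28 + $223.48 = $2,144.38
Net pay = $4,327.63 − $2,144.38 = $2,183.25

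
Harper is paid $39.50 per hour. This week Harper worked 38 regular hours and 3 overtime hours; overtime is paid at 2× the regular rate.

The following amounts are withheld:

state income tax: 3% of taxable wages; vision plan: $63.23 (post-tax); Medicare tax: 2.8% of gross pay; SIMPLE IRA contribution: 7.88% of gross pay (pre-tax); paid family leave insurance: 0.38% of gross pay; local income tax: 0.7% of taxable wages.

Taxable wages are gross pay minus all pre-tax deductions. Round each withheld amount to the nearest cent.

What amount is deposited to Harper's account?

Regular pay: 38 × $39.50 = $1,501.00
Overtime pay: 3 × $39.50 × 2 = $237.00
Gross pay = $1,501.00 + $237.00 = $1,738.00
SIMPLE IRA contribution: $1,738.00 × 0.0788 = $136.95
Taxable wages = $1,738.00 − $136.95 = $1,601.05
State income tax: $1,601.05 × 0.03 = $48.03
Local income tax: $1,601.05 × 0.007 = $11.21
Paid family leave insurance: $1,738.00 × 0.0038 = $6.60
Medicare tax: $1,738.00 × 0.028 = $48.66
Vision plan: $63.23
Total deductions = $136.95 + $48.03 + $11.21 + $6.60 + $48.66 + $63.23 = $314.68
Net pay = $1,738.00 − $314.68 = $1,423.32

$1,423.32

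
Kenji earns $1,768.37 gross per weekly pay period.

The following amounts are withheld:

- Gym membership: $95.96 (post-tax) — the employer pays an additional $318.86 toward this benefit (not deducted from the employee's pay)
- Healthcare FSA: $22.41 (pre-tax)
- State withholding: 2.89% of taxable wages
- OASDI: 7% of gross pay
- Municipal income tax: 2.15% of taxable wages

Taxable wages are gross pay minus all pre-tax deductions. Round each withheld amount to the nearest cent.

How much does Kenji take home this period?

Healthcare FSA: $22.41
Taxable wages = $1,768.37 − $22.41 = $1,745.96
Municipal income tax: $1,745.96 × 0.0215 = $37.54
State withholding: $1,745.96 × 0.0289 = $50.46
OASDI: $1,768.37 × 0.07 = $123.79
Gym membership: $95.96
(Employer's $318.86 toward gym membership is not withheld from the employee.)
Total deductions = $22.41 + $37.54 + $50.46 + $123.79 + $95.96 = $330.16
Net pay = $1,768.37 − $330.16 = $1,438.21

$1,438.21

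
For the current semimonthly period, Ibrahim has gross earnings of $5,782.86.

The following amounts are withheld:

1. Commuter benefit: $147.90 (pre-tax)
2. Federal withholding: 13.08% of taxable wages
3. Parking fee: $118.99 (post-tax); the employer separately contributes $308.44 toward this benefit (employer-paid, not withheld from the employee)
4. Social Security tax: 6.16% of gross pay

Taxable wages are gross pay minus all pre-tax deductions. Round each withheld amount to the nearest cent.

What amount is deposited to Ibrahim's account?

$4,422.70

Commuter benefit: $147.90
Taxable wages = $5,782.86 − $147.90 = $5,634.96
Federal withholding: $5,634.96 × 0.1308 = $737.05
Social Security tax: $5,782.86 × 0.0616 = $356.22
Parking fee: $118.99
(Employer's $308.44 toward parking fee is not withheld from the employee.)
Total deductions = $147.90 + $737.05 + $356.22 + $118.99 = $1,360.16
Net pay = $5,782.86 − $1,360.16 = $4,422.70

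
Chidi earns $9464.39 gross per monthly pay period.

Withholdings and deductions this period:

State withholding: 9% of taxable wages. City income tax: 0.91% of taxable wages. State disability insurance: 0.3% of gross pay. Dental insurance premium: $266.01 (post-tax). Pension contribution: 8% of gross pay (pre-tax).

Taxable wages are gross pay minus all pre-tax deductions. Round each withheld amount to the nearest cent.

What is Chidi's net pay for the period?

$7549.95

Pension contribution: $9464.39 × 0.08 = $757.15
Taxable wages = $9464.39 − $757.15 = $8707.24
City income tax: $8707.24 × 0.0091 = $79.24
State withholding: $8707.24 × 0.09 = $783.65
State disability insurance: $9464.39 × 0.003 = $28.39
Dental insurance premium: $266.01
Total deductions = $757.15 + $79.24 + $783.65 + $28.39 + $266.01 = $1914.44
Net pay = $9464.39 − $1914.44 = $7549.95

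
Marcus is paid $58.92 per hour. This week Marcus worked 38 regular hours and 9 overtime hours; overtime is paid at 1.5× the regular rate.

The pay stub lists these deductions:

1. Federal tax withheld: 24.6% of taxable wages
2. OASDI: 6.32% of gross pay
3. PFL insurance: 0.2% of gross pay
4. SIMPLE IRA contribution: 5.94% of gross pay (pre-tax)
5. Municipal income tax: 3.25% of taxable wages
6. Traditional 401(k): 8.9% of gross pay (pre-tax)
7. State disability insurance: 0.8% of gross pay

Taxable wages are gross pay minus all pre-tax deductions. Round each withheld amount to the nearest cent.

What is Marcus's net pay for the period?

Regular pay: 38 × $58.92 = $2,238.96
Overtime pay: 9 × $58.92 × 1.5 = $795.42
Gross pay = $2,238.96 + $795.42 = $3,034.38
SIMPLE IRA contribution: $3,034.38 × 0.0594 = $180.24
Traditional 401(k): $3,034.38 × 0.089 = $270.06
Pre-tax total = $180.24 + $270.06 = $450.30
Taxable wages = $3,034.38 − $450.30 = $2,584.08
Federal tax withheld: $2,584.08 × 0.246 = $635.68
Municipal income tax: $2,584.08 × 0.0325 = $83.98
OASDI: $3,034.38 × 0.0632 = $191.77
PFL insurance: $3,034.38 × 0.002 = $6.07
State disability insurance: $3,034.38 × 0.008 = $24.28
Total deductions = $180.24 + $270.06 + $635.68 + $83.98 + $191.77 + $6.07 + $24.28 = $1,392.08
Net pay = $3,034.38 − $1,392.08 = $1,642.30

$1,642.30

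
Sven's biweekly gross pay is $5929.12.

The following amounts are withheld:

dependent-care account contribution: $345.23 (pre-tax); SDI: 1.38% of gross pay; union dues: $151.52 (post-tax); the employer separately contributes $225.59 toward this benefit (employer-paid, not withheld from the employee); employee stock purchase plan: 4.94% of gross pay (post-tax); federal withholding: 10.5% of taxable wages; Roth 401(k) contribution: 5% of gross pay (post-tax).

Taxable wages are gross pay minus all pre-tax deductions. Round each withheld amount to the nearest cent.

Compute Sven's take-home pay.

Dependent-care account contribution: $345.23
Taxable wages = $5929.12 − $345.23 = $5583.89
Federal withholding: $5583.89 × 0.105 = $586.31
SDI: $5929.12 × 0.0138 = $81.82
Union dues: $151.52
Employee stock purchase plan: $5929.12 × 0.0494 = $292.90
Roth 401(k) contribution: $5929.12 × 0.05 = $296.46
(Employer's $225.59 toward union dues is not withheld from the employee.)
Total deductions = $345.23 + $586.31 + $81.82 + $151.52 + $292.90 + $296.46 = $1754.24
Net pay = $5929.12 − $1754.24 = $4174.88

$4174.88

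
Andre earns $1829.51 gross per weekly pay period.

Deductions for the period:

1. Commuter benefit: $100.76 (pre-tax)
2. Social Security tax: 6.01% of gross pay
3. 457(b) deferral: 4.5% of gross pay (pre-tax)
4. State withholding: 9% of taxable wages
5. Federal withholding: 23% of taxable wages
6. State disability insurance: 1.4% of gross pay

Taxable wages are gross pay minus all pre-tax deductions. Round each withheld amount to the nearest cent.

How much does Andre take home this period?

Commuter benefit: $100.76
457(b) deferral: $1829.51 × 0.045 = $82.33
Pre-tax total = $100.76 + $82.33 = $183.09
Taxable wages = $1829.51 − $183.09 = $1646.42
State withholding: $1646.42 × 0.09 = $148.18
Federal withholding: $1646.42 × 0.23 = $378.68
State disability insurance: $1829.51 × 0.014 = $25.61
Social Security tax: $1829.51 × 0.0601 = $109.95
Total deductions = $100.76 + $82.33 + $148.18 + $378.68 + $25.61 + $109.95 = $845.51
Net pay = $1829.51 − $845.51 = $984.00

$984.00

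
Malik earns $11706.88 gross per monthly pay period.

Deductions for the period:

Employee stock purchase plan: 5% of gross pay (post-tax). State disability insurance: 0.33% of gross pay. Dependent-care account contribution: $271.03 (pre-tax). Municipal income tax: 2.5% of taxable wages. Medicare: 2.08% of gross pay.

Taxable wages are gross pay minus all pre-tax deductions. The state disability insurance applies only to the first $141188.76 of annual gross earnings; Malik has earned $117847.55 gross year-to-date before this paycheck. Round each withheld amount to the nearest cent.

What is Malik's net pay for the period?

Dependent-care account contribution: $271.03
Taxable wages = $11706.88 − $271.03 = $11435.85
Municipal income tax: $11435.85 × 0.025 = $285.90
Medicare: $11706.88 × 0.0208 = $243.50
State disability insurance: cap not yet reached, full $11706.88 is subject → $11706.88 × 0.0033 = $38.63
Employee stock purchase plan: $11706.88 × 0.05 = $585.34
Total deductions = $271.03 + $285.90 + $243.50 + $38.63 + $585.34 = $1424.40
Net pay = $11706.88 − $1424.40 = $10282.48

$10282.48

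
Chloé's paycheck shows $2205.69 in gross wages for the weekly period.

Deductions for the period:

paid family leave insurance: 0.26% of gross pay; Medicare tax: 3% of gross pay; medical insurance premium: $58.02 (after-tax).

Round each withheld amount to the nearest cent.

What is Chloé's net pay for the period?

Paid family leave insurance: $2205.69 × 0.0026 = $5.73
Medicare tax: $2205.69 × 0.03 = $66.17
Medical insurance premium: $58.02
Total deductions = $5.73 + $66.17 + $58.02 = $129.92
Net pay = $2205.69 − $129.92 = $2075.77

$2075.77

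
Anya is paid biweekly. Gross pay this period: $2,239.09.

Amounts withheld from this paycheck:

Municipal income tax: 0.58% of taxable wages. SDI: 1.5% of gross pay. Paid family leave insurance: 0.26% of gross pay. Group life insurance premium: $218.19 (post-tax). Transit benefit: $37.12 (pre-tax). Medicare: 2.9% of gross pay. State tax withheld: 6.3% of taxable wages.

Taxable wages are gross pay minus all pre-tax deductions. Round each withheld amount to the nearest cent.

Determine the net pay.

Transit benefit: $37.12
Taxable wages = $2,239.09 − $37.12 = $2,201.97
Municipal income tax: $2,201.97 × 0.0058 = $12.77
State tax withheld: $2,201.97 × 0.063 = $138.72
Paid family leave insurance: $2,239.09 × 0.0026 = $5.82
Medicare: $2,239.09 × 0.029 = $64.93
SDI: $2,239.09 × 0.015 = $33.59
Group life insurance premium: $218.19
Total deductions = $37.12 + $12.77 + $138.72 + $5.82 + $64.93 + $33.59 + $218.19 = $511.14
Net pay = $2,239.09 − $511.14 = $1,727.95

$1,727.95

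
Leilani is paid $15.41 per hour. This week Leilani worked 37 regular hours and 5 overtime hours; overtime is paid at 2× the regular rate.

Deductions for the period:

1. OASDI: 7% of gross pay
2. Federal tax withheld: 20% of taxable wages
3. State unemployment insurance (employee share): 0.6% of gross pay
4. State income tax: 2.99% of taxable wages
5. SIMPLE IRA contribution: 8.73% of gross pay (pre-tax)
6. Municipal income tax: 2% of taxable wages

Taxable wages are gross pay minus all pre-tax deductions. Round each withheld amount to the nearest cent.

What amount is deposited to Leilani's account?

$440.79

Regular pay: 37 × $15.41 = $570.17
Overtime pay: 5 × $15.41 × 2 = $154.10
Gross pay = $570.17 + $154.10 = $724.27
SIMPLE IRA contribution: $724.27 × 0.0873 = $63.23
Taxable wages = $724.27 − $63.23 = $661.04
Municipal income tax: $661.04 × 0.02 = $13.22
Federal tax withheld: $661.04 × 0.2 = $132.21
State income tax: $661.04 × 0.0299 = $19.77
OASDI: $724.27 × 0.07 = $50.70
State unemployment insurance (employee share): $724.27 × 0.006 = $4.35
Total deductions = $63.23 + $13.22 + $132.21 + $19.77 + $50.70 + $4.35 = $283.48
Net pay = $724.27 − $283.48 = $440.79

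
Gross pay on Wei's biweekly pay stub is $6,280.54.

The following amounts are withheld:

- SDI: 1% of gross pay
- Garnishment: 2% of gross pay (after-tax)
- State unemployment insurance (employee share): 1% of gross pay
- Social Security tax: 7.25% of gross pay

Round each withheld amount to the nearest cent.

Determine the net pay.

SDI: $6,280.54 × 0.01 = $62.81
State unemployment insurance (employee share): $6,280.54 × 0.01 = $62.81
Social Security tax: $6,280.54 × 0.0725 = $455.34
Garnishment: $6,280.54 × 0.02 = $125.61
Total deductions = $62.81 + $62.81 + $455.34 + $125.61 = $706.57
Net pay = $6,280.54 − $706.57 = $5,573.97

$5,573.97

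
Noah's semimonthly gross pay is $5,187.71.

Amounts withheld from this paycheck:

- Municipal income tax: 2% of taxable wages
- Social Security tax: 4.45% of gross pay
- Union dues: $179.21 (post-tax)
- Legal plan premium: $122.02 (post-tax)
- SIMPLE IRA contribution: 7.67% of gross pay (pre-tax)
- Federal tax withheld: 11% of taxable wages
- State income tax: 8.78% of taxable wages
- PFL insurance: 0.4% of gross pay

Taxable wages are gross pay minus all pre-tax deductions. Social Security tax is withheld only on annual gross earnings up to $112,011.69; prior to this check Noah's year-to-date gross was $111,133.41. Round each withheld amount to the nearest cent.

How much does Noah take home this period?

SIMPLE IRA contribution: $5,187.71 × 0.0767 = $397.90
Taxable wages = $5,187.71 − $397.90 = $4,789.81
Municipal income tax: $4,789.81 × 0.02 = $95.80
Federal tax withheld: $4,789.81 × 0.11 = $526.88
State income tax: $4,789.81 × 0.0878 = $420.55
PFL insurance: $5,187.71 × 0.004 = $20.75
Social Security tax: only $112,011.69 − $111,133.41 = $878.28 of this check is subject → $878.28 × 0.0445 = $39.08
Legal plan premium: $122.02
Union dues: $179.21
Total deductions = $397.90 + $95.80 + $526.88 + $420.55 + $20.75 + $39.08 + $122.02 + $179.21 = $1,802.19
Net pay = $5,187.71 − $1,802.19 = $3,385.52

$3,385.52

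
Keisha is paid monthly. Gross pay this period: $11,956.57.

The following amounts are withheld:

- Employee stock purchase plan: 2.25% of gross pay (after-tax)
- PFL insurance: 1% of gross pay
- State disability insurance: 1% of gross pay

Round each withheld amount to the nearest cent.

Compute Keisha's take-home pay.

PFL insurance: $11,956.57 × 0.01 = $119.57
State disability insurance: $11,956.57 × 0.01 = $119.57
Employee stock purchase plan: $11,956.57 × 0.0225 = $269.02
Total deductions = $119.57 + $119.57 + $269.02 = $508.16
Net pay = $11,956.57 − $508.16 = $11,448.41

$11,448.41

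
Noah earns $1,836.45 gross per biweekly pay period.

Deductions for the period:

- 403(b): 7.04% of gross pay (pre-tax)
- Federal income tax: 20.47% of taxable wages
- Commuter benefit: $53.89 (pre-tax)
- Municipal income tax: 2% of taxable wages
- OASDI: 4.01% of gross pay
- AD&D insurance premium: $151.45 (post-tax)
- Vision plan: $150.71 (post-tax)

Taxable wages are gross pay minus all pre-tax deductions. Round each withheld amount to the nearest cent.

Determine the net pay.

403(b): $1,836.45 × 0.0704 = $129.29
Commuter benefit: $53.89
Pre-tax total = $129.29 + $53.89 = $183.18
Taxable wages = $1,836.45 − $183.18 = $1,653.27
Municipal income tax: $1,653.27 × 0.02 = $33.07
Federal income tax: $1,653.27 × 0.2047 = $338.42
OASDI: $1,836.45 × 0.0401 = $73.64
Vision plan: $150.71
AD&D insurance premium: $151.45
Total deductions = $129.29 + $53.89 + $33.07 + $338.42 + $73.64 + $150.71 + $151.45 = $930.47
Net pay = $1,836.45 − $930.47 = $905.98

$905.98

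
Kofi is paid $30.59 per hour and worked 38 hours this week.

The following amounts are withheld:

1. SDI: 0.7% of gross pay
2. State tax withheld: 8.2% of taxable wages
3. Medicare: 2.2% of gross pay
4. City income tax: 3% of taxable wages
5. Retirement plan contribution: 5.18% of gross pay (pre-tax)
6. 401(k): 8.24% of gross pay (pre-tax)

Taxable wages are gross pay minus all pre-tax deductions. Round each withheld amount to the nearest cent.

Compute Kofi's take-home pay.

Gross pay: 38 × $30.59 = $1,162.42
401(k): $1,162.42 × 0.0824 = $95.78
Retirement plan contribution: $1,162.42 × 0.0518 = $60.21
Pre-tax total = $95.78 + $60.21 = $155.99
Taxable wages = $1,162.42 − $155.99 = $1,006.43
State tax withheld: $1,006.43 × 0.082 = $82.53
City income tax: $1,006.43 × 0.03 = $30.19
Medicare: $1,162.42 × 0.022 = $25.57
SDI: $1,162.42 × 0.007 = $8.14
Total deductions = $95.78 + $60.21 + $82.53 + $30.19 + $25.57 + $8.14 = $302.42
Net pay = $1,162.42 − $302.42 = $860.00

$860.00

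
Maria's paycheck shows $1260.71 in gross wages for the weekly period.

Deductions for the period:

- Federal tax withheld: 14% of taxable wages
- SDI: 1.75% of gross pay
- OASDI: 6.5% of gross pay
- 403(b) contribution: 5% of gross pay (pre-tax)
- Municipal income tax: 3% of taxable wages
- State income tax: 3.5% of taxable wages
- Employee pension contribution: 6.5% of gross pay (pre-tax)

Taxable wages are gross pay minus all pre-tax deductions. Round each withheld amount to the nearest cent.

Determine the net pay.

$782.99

403(b) contribution: $1260.71 × 0.05 = $63.04
Employee pension contribution: $1260.71 × 0.065 = $81.95
Pre-tax total = $63.04 + $81.95 = $144.99
Taxable wages = $1260.71 − $144.99 = $1115.72
State income tax: $1115.72 × 0.035 = $39.05
Municipal income tax: $1115.72 × 0.03 = $33.47
Federal tax withheld: $1115.72 × 0.14 = $156.20
OASDI: $1260.71 × 0.065 = $81.95
SDI: $1260.71 × 0.0175 = $22.06
Total deductions = $63.04 + $81.95 + $39.05 + $33.47 + $156.20 + $81.95 + $22.06 = $477.72
Net pay = $1260.71 − $477.72 = $782.99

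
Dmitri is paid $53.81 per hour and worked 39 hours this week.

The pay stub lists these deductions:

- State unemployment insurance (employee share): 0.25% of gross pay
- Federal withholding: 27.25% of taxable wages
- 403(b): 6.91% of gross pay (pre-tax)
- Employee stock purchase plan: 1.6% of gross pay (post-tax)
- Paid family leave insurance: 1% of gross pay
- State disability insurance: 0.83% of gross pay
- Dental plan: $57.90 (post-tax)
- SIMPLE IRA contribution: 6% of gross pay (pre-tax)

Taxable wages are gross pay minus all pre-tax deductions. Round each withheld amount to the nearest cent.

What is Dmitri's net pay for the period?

$1194.48

Gross pay: 39 × $53.81 = $2098.59
403(b): $2098.59 × 0.0691 = $145.01
SIMPLE IRA contribution: $2098.59 × 0.06 = $125.92
Pre-tax total = $145.01 + $125.92 = $270.93
Taxable wages = $2098.59 − $270.93 = $1827.66
Federal withholding: $1827.66 × 0.2725 = $498.04
Paid family leave insurance: $2098.59 × 0.01 = $20.99
State disability insurance: $2098.59 × 0.0083 = $17.42
State unemployment insurance (employee share): $2098.59 × 0.0025 = $5.25
Dental plan: $57.90
Employee stock purchase plan: $2098.59 × 0.016 = $33.58
Total deductions = $145.01 + $125.92 + $498.04 + $20.99 + $17.42 + $5.25 + $57.90 + $33.58 = $904.11
Net pay = $2098.59 − $904.11 = $1194.48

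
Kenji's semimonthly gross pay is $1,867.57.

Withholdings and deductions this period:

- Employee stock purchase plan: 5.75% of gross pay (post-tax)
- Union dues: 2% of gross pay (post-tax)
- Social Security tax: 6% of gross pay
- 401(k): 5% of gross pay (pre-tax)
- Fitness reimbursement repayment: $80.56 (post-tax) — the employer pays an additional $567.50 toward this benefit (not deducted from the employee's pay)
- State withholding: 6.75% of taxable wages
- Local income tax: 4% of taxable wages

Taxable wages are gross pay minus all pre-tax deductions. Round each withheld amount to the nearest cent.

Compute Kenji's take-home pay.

401(k): $1,867.57 × 0.05 = $93.38
Taxable wages = $1,867.57 − $93.38 = $1,774.19
Local income tax: $1,774.19 × 0.04 = $70.97
State withholding: $1,774.19 × 0.0675 = $119.76
Social Security tax: $1,867.57 × 0.06 = $112.05
Union dues: $1,867.57 × 0.02 = $37.35
Employee stock purchase plan: $1,867.57 × 0.0575 = $107.39
Fitness reimbursement repayment: $80.56
(Employer's $567.50 toward fitness reimbursement repayment is not withheld from the employee.)
Total deductions = $93.38 + $70.97 + $119.76 + $112.05 + $37.35 + $107.39 + $80.56 = $621.46
Net pay = $1,867.57 − $621.46 = $1,246.11

$1,246.11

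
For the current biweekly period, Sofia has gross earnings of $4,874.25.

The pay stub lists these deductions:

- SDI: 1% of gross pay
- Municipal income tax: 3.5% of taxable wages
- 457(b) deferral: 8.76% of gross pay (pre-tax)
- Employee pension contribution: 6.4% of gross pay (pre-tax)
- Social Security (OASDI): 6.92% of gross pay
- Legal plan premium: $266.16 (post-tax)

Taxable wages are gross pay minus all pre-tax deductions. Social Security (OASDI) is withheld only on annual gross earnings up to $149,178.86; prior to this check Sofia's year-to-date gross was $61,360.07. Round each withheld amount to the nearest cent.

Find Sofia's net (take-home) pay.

457(b) deferral: $4,874.25 × 0.0876 = $426.98
Employee pension contribution: $4,874.25 × 0.064 = $311.95
Pre-tax total = $426.98 + $311.95 = $738.93
Taxable wages = $4,874.25 − $738.93 = $4,135.32
Municipal income tax: $4,135.32 × 0.035 = $144.74
Social Security (OASDI): cap not yet reached, full $4,874.25 is subject → $4,874.25 × 0.0692 = $337.30
SDI: $4,874.25 × 0.01 = $48.74
Legal plan premium: $266.16
Total deductions = $426.98 + $311.95 + $144.74 + $337.30 + $48.74 + $266.16 = $1,535.87
Net pay = $4,874.25 − $1,535.87 = $3,338.38

$3,338.38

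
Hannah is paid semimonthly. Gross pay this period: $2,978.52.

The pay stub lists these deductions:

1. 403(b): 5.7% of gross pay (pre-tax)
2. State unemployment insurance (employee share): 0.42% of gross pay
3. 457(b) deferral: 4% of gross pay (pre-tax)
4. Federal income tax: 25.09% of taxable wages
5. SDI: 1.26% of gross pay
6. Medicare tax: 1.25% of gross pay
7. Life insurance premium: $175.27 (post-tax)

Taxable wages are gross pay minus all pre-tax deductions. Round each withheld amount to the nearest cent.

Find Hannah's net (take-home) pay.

$1,752.24

457(b) deferral: $2,978.52 × 0.04 = $119.14
403(b): $2,978.52 × 0.057 = $169.78
Pre-tax total = $119.14 + $169.78 = $288.92
Taxable wages = $2,978.52 − $288.92 = $2,689.60
Federal income tax: $2,689.60 × 0.2509 = $674.82
State unemployment insurance (employee share): $2,978.52 × 0.0042 = $12.51
Medicare tax: $2,978.52 × 0.0125 = $37.23
SDI: $2,978.52 × 0.0126 = $37.53
Life insurance premium: $175.27
Total deductions = $119.14 + $169.78 + $674.82 + $12.51 + $37.23 + $37.53 + $175.27 = $1,226.28
Net pay = $2,978.52 − $1,226.28 = $1,752.24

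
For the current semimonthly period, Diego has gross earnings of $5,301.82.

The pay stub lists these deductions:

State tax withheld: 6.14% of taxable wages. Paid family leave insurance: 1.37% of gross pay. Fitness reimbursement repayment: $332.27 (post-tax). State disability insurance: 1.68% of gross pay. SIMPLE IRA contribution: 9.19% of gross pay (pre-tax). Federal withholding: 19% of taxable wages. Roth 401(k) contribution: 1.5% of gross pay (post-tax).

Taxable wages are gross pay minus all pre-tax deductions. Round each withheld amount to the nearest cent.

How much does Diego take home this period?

$3,030.69

SIMPLE IRA contribution: $5,301.82 × 0.0919 = $487.24
Taxable wages = $5,301.82 − $487.24 = $4,814.58
Federal withholding: $4,814.58 × 0.19 = $914.77
State tax withheld: $4,814.58 × 0.0614 = $295.62
Paid family leave insurance: $5,301.82 × 0.0137 = $72.63
State disability insurance: $5,301.82 × 0.0168 = $89.07
Roth 401(k) contribution: $5,301.82 × 0.015 = $79.53
Fitness reimbursement repayment: $332.27
Total deductions = $487.24 + $914.77 + $295.62 + $72.63 + $89.07 + $79.53 + $332.27 = $2,271.13
Net pay = $5,301.82 − $2,271.13 = $3,030.69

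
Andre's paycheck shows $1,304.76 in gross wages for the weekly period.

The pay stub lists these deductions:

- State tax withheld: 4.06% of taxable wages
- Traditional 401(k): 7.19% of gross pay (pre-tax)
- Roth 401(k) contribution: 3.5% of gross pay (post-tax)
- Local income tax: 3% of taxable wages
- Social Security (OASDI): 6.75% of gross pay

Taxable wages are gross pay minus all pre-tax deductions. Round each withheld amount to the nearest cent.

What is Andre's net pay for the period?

$991.72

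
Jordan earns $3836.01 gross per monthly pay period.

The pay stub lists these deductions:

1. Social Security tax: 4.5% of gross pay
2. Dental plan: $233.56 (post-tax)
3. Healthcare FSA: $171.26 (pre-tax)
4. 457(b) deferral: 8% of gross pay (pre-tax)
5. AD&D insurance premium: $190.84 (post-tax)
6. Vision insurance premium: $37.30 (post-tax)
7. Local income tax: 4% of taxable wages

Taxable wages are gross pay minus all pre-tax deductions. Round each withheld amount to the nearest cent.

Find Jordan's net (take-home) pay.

Healthcare FSA: $171.26
457(b) deferral: $3836.01 × 0.08 = $306.88
Pre-tax total = $171.26 + $306.88 = $478.14
Taxable wages = $3836.01 − $478.14 = $3357.87
Local income tax: $3357.87 × 0.04 = $134.31
Social Security tax: $3836.01 × 0.045 = $172.62
AD&D insurance premium: $190.84
Dental plan: $233.56
Vision insurance premium: $37.30
Total deductions = $171.26 + $306.88 + $134.31 + $172.62 + $190.84 + $233.56 + $37.30 = $1246.77
Net pay = $3836.01 − $1246.77 = $2589.24

$2589.24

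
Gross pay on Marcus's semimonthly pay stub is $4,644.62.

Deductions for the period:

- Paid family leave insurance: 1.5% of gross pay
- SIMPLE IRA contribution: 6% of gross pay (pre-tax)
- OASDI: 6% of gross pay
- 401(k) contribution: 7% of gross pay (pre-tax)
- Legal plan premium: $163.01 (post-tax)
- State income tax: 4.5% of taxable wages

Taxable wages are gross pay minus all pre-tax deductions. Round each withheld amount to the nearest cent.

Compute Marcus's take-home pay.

401(k) contribution: $4,644.62 × 0.07 = $325.12
SIMPLE IRA contribution: $4,644.62 × 0.06 = $278.68
Pre-tax total = $325.12 + $278.68 = $603.80
Taxable wages = $4,644.62 − $603.80 = $4,040.82
State income tax: $4,040.82 × 0.045 = $181.84
OASDI: $4,644.62 × 0.06 = $278.68
Paid family leave insurance: $4,644.62 × 0.015 = $69.67
Legal plan premium: $163.01
Total deductions = $325.12 + $278.68 + $181.84 + $278.68 + $69.67 + $163.01 = $1,297.00
Net pay = $4,644.62 − $1,297.00 = $3,347.62

$3,347.62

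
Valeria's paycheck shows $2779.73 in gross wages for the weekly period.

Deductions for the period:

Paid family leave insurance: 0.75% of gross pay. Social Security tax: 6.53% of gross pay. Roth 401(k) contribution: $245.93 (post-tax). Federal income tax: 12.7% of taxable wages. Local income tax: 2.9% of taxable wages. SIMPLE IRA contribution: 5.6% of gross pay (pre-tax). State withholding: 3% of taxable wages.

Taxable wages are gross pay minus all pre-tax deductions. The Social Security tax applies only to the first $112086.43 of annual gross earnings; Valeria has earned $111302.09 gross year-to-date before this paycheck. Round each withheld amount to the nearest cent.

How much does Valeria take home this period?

$1817.99

SIMPLE IRA contribution: $2779.73 × 0.056 = $155.66
Taxable wages = $2779.73 − $155.66 = $2624.07
Local income tax: $2624.07 × 0.029 = $76.10
Federal income tax: $2624.07 × 0.127 = $333.26
State withholding: $2624.07 × 0.03 = $78.72
Social Security tax: only $112086.43 − $111302.09 = $784.34 of this check is subject → $784.34 × 0.0653 = $51.22
Paid family leave insurance: $2779.73 × 0.0075 = $20.85
Roth 401(k) contribution: $245.93
Total deductions = $155.66 + $76.10 + $333.26 + $78.72 + $51.22 + $20.85 + $245.93 = $961.74
Net pay = $2779.73 − $961.74 = $1817.99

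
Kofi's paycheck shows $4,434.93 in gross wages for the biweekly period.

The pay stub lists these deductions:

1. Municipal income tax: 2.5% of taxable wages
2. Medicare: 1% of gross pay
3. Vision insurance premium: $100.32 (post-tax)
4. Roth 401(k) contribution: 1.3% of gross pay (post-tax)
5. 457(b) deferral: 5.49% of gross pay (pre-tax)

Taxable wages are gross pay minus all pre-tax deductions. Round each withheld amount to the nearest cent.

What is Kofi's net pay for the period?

$3,884.34

457(b) deferral: $4,434.93 × 0.0549 = $243.48
Taxable wages = $4,434.93 − $243.48 = $4,191.45
Municipal income tax: $4,191.45 × 0.025 = $104.79
Medicare: $4,434.93 × 0.01 = $44.35
Roth 401(k) contribution: $4,434.93 × 0.013 = $57.65
Vision insurance premium: $100.32
Total deductions = $243.48 + $104.79 + $44.35 + $57.65 + $100.32 = $550.59
Net pay = $4,434.93 − $550.59 = $3,884.34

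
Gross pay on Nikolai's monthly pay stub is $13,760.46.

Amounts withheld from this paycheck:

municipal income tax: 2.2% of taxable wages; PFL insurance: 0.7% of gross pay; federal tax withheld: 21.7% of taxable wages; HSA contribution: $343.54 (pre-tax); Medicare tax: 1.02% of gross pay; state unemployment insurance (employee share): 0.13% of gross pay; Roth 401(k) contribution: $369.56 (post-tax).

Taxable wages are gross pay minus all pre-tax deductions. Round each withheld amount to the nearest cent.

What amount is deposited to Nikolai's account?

$9,586.15

HSA contribution: $343.54
Taxable wages = $13,760.46 − $343.54 = $13,416.92
Federal tax withheld: $13,416.92 × 0.217 = $2,911.47
Municipal income tax: $13,416.92 × 0.022 = $295.17
PFL insurance: $13,760.46 × 0.007 = $96.32
Medicare tax: $13,760.46 × 0.0102 = $140.36
State unemployment insurance (employee share): $13,760.46 × 0.0013 = $17.89
Roth 401(k) contribution: $369.56
Total deductions = $343.54 + $2,911.47 + $295.17 + $96.32 + $140.36 + $17.89 + $369.56 = $4,174.31
Net pay = $13,760.46 − $4,174.31 = $9,586.15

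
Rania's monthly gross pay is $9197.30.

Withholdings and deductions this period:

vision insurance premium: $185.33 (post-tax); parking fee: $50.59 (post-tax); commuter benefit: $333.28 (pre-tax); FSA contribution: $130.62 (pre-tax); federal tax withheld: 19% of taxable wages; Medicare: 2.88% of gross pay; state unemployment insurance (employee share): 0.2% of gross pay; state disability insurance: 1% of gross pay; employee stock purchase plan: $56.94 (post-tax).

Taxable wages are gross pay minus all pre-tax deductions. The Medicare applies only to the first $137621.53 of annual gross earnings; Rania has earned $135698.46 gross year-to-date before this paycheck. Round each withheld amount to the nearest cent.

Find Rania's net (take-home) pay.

$6615.45

FSA contribution: $130.62
Commuter benefit: $333.28
Pre-tax total = $130.62 + $333.28 = $463.90
Taxable wages = $9197.30 − $463.90 = $8733.40
Federal tax withheld: $8733.40 × 0.19 = $1659.35
State disability insurance: $9197.30 × 0.01 = $91.97
State unemployment insurance (employee share): $9197.30 × 0.002 = $18.39
Medicare: only $137621.53 − $135698.46 = $1923.07 of this check is subject → $1923.07 × 0.0288 = $55.38
Vision insurance premium: $185.33
Employee stock purchase plan: $56.94
Parking fee: $50.59
Total deductions = $130.62 + $333.28 + $1659.35 + $91.97 + $18.39 + $55.38 + $185.33 + $56.94 + $50.59 = $2581.85
Net pay = $9197.30 − $2581.85 = $6615.45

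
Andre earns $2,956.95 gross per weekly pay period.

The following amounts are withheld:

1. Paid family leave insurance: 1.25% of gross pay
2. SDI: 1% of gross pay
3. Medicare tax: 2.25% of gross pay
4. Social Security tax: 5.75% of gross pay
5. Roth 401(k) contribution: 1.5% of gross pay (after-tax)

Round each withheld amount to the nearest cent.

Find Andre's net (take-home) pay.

$2,609.52

SDI: $2,956.95 × 0.01 = $29.57
Medicare tax: $2,956.95 × 0.0225 = $66.53
Social Security tax: $2,956.95 × 0.0575 = $170.02
Paid family leave insurance: $2,956.95 × 0.0125 = $36.96
Roth 401(k) contribution: $2,956.95 × 0.015 = $44.35
Total deductions = $29.57 + $66.53 + $170.02 + $36.96 + $44.35 = $347.43
Net pay = $2,956.95 − $347.43 = $2,609.52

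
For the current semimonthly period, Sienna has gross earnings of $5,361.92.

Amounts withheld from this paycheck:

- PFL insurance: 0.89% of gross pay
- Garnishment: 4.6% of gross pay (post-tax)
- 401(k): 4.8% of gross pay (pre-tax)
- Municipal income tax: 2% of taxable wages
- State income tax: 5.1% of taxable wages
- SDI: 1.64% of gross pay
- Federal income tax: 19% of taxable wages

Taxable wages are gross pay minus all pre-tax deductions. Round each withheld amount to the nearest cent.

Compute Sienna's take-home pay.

$3,389.96

401(k): $5,361.92 × 0.048 = $257.37
Taxable wages = $5,361.92 − $257.37 = $5,104.55
Federal income tax: $5,104.55 × 0.19 = $969.86
Municipal income tax: $5,104.55 × 0.02 = $102.09
State income tax: $5,104.55 × 0.051 = $260.33
PFL insurance: $5,361.92 × 0.0089 = $47.72
SDI: $5,361.92 × 0.0164 = $87.94
Garnishment: $5,361.92 × 0.046 = $246.65
Total deductions = $257.37 + $969.86 + $102.09 + $260.33 + $47.72 + $87.94 + $246.65 = $1,971.96
Net pay = $5,361.92 − $1,971.96 = $3,389.96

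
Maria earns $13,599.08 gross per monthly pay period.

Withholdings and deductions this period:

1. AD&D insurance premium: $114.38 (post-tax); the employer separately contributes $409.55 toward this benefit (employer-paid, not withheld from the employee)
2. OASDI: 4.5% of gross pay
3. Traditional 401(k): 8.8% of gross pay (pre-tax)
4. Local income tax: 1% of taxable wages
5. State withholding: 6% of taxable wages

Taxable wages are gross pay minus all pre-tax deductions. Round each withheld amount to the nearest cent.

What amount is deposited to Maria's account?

Traditional 401(k): $13,599.08 × 0.088 = $1,196.72
Taxable wages = $13,599.08 − $1,196.72 = $12,402.36
Local income tax: $12,402.36 × 0.01 = $124.02
State withholding: $12,402.36 × 0.06 = $744.14
OASDI: $13,599.08 × 0.045 = $611.96
AD&D insurance premium: $114.38
(Employer's $409.55 toward AD&D insurance premium is not withheld from the employee.)
Total deductions = $1,196.72 + $124.02 + $744.14 + $611.96 + $114.38 = $2,791.22
Net pay = $13,599.08 − $2,791.22 = $10,807.86

$10,807.86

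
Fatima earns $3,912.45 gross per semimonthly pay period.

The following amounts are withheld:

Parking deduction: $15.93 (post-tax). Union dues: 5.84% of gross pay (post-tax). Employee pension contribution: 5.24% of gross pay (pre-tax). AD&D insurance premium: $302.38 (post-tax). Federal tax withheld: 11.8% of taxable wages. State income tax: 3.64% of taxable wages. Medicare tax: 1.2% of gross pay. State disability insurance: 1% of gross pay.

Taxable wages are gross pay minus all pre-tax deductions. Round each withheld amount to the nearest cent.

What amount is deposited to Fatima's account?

$2,502.14

Employee pension contribution: $3,912.45 × 0.0524 = $205.01
Taxable wages = $3,912.45 − $205.01 = $3,707.44
Federal tax withheld: $3,707.44 × 0.118 = $437.48
State income tax: $3,707.44 × 0.0364 = $134.95
State disability insurance: $3,912.45 × 0.01 = $39.12
Medicare tax: $3,912.45 × 0.012 = $46.95
AD&D insurance premium: $302.38
Parking deduction: $15.93
Union dues: $3,912.45 × 0.0584 = $228.49
Total deductions = $205.01 + $437.48 + $134.95 + $39.12 + $46.95 + $302.38 + $15.93 + $228.49 = $1,410.31
Net pay = $3,912.45 − $1,410.31 = $2,502.14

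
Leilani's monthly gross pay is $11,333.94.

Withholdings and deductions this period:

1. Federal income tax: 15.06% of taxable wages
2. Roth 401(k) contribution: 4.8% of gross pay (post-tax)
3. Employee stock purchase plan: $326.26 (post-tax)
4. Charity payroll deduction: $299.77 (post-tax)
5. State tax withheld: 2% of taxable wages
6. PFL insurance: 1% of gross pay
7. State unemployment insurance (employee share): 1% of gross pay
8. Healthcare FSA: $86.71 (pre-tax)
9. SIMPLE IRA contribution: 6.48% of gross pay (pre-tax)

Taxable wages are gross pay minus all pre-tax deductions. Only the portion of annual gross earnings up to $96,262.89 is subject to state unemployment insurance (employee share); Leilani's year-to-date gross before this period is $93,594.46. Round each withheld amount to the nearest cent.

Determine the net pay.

SIMPLE IRA contribution: $11,333.94 × 0.0648 = $734.44
Healthcare FSA: $86.71
Pre-tax total = $734.44 + $86.71 = $821.15
Taxable wages = $11,333.94 − $821.15 = $10,512.79
Federal income tax: $10,512.79 × 0.1506 = $1,583.23
State tax withheld: $10,512.79 × 0.02 = $210.26
State unemployment insurance (employee share): only $96,262.89 − $93,594.46 = $2,668.43 of this check is subject → $2,668.43 × 0.01 = $26.68
PFL insurance: $11,333.94 × 0.01 = $113.34
Employee stock purchase plan: $326.26
Roth 401(k) contribution: $11,333.94 × 0.048 = $544.03
Charity payroll deduction: $299.77
Total deductions = $734.44 + $86.71 + $1,583.23 + $210.26 + $26.68 + $113.34 + $326.26 + $544.03 + $299.77 = $3,924.72
Net pay = $11,333.94 − $3,924.72 = $7,409.22

$7,409.22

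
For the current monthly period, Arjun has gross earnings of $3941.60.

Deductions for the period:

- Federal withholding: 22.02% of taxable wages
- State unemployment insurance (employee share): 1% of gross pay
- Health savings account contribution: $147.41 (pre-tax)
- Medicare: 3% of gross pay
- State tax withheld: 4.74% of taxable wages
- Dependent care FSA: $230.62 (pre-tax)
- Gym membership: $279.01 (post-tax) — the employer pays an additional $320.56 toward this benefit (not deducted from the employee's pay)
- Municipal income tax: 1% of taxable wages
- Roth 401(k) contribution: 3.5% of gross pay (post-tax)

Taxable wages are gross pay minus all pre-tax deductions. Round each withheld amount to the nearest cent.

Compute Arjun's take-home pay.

$1999.68

Dependent care FSA: $230.62
Health savings account contribution: $147.41
Pre-tax total = $230.62 + $147.41 = $378.03
Taxable wages = $3941.60 − $378.03 = $3563.57
State tax withheld: $3563.57 × 0.0474 = $168.91
Municipal income tax: $3563.57 × 0.01 = $35.64
Federal withholding: $3563.57 × 0.2202 = $784.70
Medicare: $3941.60 × 0.03 = $118.25
State unemployment insurance (employee share): $3941.60 × 0.01 = $39.42
Roth 401(k) contribution: $3941.60 × 0.035 = $137.96
Gym membership: $279.01
(Employer's $320.56 toward gym membership is not withheld from the employee.)
Total deductions = $230.62 + $147.41 + $168.91 + $35.64 + $784.70 + $118.25 + $39.42 + $137.96 + $279.01 = $1941.92
Net pay = $3941.60 − $1941.92 = $1999.68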